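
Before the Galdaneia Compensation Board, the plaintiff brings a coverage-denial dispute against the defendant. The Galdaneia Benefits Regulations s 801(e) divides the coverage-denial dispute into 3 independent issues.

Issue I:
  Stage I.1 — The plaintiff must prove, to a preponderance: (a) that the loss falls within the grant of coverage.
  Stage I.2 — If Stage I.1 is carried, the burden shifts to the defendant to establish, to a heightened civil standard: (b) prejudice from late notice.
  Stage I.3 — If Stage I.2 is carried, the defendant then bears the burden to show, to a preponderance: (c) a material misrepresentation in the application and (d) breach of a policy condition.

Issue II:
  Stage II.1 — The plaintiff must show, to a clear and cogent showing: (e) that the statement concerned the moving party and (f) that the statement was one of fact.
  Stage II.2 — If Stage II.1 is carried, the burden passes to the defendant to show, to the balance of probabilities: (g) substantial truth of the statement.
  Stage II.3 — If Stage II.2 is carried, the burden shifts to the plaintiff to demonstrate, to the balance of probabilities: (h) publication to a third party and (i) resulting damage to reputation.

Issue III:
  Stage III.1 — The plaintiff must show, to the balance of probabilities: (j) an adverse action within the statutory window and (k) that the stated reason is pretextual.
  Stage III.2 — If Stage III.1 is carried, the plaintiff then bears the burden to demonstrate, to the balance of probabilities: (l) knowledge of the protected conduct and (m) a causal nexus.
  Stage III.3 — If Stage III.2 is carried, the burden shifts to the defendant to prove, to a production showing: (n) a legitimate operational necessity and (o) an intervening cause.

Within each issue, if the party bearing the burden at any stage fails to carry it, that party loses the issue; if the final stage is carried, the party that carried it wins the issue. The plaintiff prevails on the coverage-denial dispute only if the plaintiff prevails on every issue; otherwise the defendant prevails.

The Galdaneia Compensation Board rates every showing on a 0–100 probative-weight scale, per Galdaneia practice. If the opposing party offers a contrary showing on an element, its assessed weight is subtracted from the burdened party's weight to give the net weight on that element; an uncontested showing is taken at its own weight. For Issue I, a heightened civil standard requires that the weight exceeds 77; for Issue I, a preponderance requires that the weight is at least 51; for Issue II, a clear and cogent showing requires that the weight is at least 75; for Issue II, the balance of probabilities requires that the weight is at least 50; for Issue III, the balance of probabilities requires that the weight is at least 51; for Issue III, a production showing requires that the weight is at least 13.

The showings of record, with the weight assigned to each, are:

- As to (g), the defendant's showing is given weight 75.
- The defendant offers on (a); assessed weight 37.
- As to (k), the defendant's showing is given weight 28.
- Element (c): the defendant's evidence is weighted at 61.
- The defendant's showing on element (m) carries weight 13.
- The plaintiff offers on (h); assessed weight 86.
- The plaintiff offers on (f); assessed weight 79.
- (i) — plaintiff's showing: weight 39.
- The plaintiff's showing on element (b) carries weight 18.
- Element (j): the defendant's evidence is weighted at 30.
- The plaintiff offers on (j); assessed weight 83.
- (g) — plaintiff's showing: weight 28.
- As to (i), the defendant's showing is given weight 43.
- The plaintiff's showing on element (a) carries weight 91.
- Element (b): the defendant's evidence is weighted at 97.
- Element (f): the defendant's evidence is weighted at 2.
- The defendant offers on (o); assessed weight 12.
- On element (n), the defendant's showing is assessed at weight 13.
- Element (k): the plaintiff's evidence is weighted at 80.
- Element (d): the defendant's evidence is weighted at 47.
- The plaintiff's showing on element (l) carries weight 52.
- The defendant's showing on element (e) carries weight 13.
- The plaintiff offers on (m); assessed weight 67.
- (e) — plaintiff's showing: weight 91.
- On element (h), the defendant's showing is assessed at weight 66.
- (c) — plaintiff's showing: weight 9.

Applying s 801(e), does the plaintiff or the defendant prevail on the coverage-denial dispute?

plaintiff

— Issue I —
Stage I.1 — burden on plaintiff; standard: a preponderance (weight is at least 51).
    (a): 91 − 37 = 54 ≥ 51 [met]
  All elements met. The burden passes to the defendant.
Stage I.2 — burden on defendant; standard: a heightened civil standard (weight exceeds 77).
    (b): 97 − 18 = 79 > 77 [met]
  Stage I.2 carried; the burden remains with the defendant.
Stage I.3 — burden on defendant; standard: a preponderance (weight is at least 51).
    (c): 61 − 9 = 52 ≥ 51 [met]
    (d): 47 < 51 [not met]
  Stage I.3 not carried; the defendant fails its burden.
So the plaintiff prevails on this issue.
— Issue II —
At Stage II.1 the plaintiff must meet a clear and cogent showing (weight is at least 75): on (e) the weight is 91 less the opposing 13 gives net 78, which does reach 75, so (e) meets the standard; on (f) the weight is 79 less the opposing 2 gives net 77, which does reach 75, so (f) meets the standard.
  The plaintiff carries Stage II.1; the defendant now bears the burden.
At Stage II.2 the defendant must meet the balance of probabilities (weight is at least 50): on (g) the weight is 75 less the opposing 28 gives net 47, which does not reach 50, so (g) does not meet the standard.
  Stage II.2 not carried; the defendant fails its burden.
The analysis ends at Stage II.2; the plaintiff prevails on this issue.
— Issue III —
Stage III.1 (plaintiff, the balance of probabilities, weight is at least 51): (j) net 83−30=53 ≥ 51 — meets; (k) net 80−28=52 ≥ 51 — meets.
  Stage III.1 is satisfied; the plaintiff continues to bear the burden.
Stage III.2 (plaintiff, the balance of probabilities, weight is at least 51): (l) 52 ≥ 51 — meets; (m) net 67−13=54 ≥ 51 — meets.
  Stage III.2 carried; the burden shifts to the defendant.
Stage III.3 (defendant, a production showing, weight is at least 13): (n) 13 ≥ 13 — meets; (o) 12 < 13 — fails.
  Not every element is met, so the defendant fails to carry Stage III.3.
So the plaintiff prevails on this issue.
Per-issue: Issue I → plaintiff; Issue II → plaintiff; Issue III → plaintiff. The plaintiff must prevail on every issue; overall, the plaintiff prevails.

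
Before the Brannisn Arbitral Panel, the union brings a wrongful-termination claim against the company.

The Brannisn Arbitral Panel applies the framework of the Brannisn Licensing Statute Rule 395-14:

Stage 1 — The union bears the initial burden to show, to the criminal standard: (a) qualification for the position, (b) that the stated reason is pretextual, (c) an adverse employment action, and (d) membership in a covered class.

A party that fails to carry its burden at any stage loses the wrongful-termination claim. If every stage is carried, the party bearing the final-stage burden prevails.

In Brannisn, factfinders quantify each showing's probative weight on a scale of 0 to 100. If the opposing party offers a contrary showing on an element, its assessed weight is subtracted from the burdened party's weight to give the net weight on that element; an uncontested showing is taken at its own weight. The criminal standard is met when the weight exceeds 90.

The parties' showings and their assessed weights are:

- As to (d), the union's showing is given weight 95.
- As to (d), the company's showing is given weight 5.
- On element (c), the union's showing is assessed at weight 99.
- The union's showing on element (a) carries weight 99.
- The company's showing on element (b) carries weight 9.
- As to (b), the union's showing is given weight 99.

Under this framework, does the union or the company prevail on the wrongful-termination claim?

Stage 1 — burden on union; standard: the criminal standard (weight exceeds 90).
    (a): 99 > 90 [met]
    (b): 99 − 9 = 90 ≤ 90 [not met]
    (c): 99 > 90 [met]
    (d): 95 − 5 = 90 ≤ 90 [not met]
  The union does not carry Stage 1.
The company prevails.

company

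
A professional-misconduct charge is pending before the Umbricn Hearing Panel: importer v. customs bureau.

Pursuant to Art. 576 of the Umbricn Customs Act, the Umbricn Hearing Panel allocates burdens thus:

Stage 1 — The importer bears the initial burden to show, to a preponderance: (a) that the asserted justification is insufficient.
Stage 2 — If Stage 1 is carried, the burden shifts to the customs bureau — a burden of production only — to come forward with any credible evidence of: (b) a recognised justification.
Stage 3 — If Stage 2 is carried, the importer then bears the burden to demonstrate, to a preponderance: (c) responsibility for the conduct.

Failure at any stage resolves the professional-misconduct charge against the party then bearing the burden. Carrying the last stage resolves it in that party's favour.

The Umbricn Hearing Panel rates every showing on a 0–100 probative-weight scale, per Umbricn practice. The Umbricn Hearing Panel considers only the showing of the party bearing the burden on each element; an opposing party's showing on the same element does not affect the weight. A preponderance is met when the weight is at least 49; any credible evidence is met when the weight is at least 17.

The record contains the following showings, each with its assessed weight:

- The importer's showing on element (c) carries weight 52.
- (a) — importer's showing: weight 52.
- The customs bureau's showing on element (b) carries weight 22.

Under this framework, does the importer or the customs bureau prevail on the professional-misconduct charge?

importer

Stage 1 — burden on importer; standard: a preponderance (weight is at least 49).
    (a): 52 ≥ 49 [met]
  Stage 1 is satisfied; the onus moves to the customs bureau.
Stage 2 — burden on customs bureau; standard: any credible evidence (weight is at least 17).
    (b): 22 ≥ 17 [met]
  Stage 2 is satisfied; the onus moves to the importer.
Stage 3 — burden on importer; standard: a preponderance (weight is at least 49).
    (c): 52 ≥ 49 [met]
  The importer carries the last stage.
Every stage carried; the importer prevails.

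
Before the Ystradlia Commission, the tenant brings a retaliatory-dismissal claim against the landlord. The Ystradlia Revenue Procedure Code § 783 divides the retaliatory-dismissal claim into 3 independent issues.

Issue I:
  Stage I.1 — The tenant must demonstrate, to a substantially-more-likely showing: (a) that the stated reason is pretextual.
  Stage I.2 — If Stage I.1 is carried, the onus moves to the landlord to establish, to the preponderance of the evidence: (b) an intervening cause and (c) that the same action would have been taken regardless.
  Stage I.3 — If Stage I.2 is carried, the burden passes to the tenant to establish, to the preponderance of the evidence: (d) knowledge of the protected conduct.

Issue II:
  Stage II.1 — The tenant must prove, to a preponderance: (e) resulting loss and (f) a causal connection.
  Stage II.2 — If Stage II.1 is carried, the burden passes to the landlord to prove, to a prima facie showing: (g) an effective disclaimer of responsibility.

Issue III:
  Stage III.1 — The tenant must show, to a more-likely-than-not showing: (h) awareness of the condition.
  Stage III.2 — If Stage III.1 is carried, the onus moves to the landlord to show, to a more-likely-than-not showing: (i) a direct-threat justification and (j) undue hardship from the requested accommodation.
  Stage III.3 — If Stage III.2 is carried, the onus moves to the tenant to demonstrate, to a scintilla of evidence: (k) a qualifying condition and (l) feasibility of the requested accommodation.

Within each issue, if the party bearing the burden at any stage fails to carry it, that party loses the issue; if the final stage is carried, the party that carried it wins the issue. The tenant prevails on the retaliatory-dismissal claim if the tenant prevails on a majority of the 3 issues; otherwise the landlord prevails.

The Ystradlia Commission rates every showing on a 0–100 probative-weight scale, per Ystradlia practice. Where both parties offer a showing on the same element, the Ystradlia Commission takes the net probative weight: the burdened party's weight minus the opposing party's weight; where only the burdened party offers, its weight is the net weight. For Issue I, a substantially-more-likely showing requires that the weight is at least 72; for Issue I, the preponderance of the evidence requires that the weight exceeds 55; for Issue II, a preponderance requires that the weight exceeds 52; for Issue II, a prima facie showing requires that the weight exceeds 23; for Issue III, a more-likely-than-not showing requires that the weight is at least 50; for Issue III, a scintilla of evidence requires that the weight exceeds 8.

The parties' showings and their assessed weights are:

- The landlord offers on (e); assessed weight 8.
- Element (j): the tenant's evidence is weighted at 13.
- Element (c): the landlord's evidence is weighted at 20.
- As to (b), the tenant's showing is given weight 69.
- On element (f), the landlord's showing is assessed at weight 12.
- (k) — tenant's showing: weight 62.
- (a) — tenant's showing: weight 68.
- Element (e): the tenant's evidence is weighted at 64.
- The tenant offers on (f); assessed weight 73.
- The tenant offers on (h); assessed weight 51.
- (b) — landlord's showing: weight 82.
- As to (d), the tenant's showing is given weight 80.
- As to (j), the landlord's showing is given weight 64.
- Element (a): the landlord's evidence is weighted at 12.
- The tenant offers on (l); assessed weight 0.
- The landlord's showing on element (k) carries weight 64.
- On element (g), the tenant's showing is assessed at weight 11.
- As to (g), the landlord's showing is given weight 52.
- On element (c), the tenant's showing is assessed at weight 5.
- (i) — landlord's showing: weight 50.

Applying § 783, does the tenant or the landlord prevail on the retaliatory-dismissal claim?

— Issue I —
Stage I.1 (tenant, a substantially-more-likely showing, weight is at least 72): (a) net 68−12=56 < 72 — fails.
  Stage I.1 not carried; the tenant fails its burden.
The landlord prevails on this issue.
— Issue II —
Stage II.1 (tenant, a preponderance, weight exceeds 52): (e) net 64−8=56 > 52 — meets; (f) net 73−12=61 > 52 — meets.
  Stage II.1 is satisfied; the onus moves to the landlord.
Stage II.2 (landlord, a prima facie showing, weight exceeds 23): (g) net 52−11=41 > 23 — meets.
  Stage II.2 carried; the final stage is satisfied.
With every stage satisfied, the landlord prevails on this issue.
— Issue III —
Stage III.1 (tenant, a more-likely-than-not showing, weight is at least 50): (h) 51 ≥ 50 — meets.
  All elements met. The burden passes to the landlord.
Stage III.2 (landlord, a more-likely-than-not showing, weight is at least 50): (i) 50 ≥ 50 — meets; (j) net 64−13=51 ≥ 50 — meets.
  Stage III.2 carried; the burden shifts to the tenant.
Stage III.3 (tenant, a scintilla of evidence, weight exceeds 8): (k) net 62−64=-2 ≤ 8 — fails; (l) 0 ≤ 8 — fails.
  Stage III.3 not carried; the tenant fails its burden.
The analysis ends at Stage III.3; the landlord prevails on this issue.
Per-issue: Issue I → landlord; Issue II → landlord; Issue III → landlord. The tenant must prevail on a majority of issues; overall, the landlord prevails.

landlord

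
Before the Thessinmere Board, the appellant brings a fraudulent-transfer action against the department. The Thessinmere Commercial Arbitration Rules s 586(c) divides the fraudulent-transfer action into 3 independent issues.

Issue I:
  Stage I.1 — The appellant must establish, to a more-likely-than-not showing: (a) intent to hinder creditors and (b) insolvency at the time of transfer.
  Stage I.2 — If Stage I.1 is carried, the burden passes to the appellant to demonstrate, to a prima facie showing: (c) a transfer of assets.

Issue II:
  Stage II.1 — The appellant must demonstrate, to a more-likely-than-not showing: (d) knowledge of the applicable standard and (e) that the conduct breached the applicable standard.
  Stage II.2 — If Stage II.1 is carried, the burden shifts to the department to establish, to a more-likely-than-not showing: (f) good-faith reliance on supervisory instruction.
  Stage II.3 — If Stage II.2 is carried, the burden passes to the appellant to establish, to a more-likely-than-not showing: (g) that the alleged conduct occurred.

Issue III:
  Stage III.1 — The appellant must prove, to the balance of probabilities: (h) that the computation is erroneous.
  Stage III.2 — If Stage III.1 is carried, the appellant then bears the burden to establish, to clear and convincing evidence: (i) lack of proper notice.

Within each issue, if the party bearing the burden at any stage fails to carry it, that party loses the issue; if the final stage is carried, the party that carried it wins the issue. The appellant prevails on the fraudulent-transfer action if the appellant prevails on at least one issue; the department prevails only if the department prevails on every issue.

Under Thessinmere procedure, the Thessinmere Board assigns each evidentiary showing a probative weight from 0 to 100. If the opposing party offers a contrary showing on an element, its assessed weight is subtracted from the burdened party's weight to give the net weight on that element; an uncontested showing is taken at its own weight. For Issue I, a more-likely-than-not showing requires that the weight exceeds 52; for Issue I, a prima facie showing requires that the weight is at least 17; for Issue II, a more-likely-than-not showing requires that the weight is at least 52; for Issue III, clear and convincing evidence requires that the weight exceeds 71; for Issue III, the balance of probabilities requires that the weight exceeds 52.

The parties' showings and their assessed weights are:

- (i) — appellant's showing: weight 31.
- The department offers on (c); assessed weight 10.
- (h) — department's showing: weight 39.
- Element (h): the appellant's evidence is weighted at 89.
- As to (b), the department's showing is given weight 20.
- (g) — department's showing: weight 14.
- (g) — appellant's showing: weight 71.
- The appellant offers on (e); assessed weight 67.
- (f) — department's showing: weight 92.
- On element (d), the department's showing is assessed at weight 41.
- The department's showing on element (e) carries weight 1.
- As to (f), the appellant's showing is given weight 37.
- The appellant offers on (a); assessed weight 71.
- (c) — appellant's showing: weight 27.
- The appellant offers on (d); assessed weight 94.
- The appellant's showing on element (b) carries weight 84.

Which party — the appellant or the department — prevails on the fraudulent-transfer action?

— Issue I —
At Stage I.1 the appellant must meet a more-likely-than-not showing (weight exceeds 52): on (a) the weight is 71, > 52, so (a) meets the standard; on (b) the weight is 84 less the opposing 20 gives net 64, > 52, so (b) meets the standard.
  Stage I.1 is satisfied; the appellant continues to bear the burden.
At Stage I.2 the appellant must meet a prima facie showing (weight is at least 17): on (c) the weight is 27 less the opposing 10 gives net 17, which does reach 17, so (c) meets the standard.
  All elements met at the final stage.
All stages carried — the appellant prevails on this issue.
— Issue II —
Stage II.1 (appellant, a more-likely-than-not showing, weight is at least 52): (d) net 94−41=53 ≥ 52 — meets; (e) net 67−1=66 ≥ 52 — meets.
  Stage II.1 carried; the burden shifts to the department.
Stage II.2 (department, a more-likely-than-not showing, weight is at least 52): (f) net 92−37=55 ≥ 52 — meets.
  Stage II.2 is satisfied; the onus moves to the appellant.
Stage II.3 (appellant, a more-likely-than-not showing, weight is at least 52): (g) net 71−14=57 ≥ 52 — meets.
  The appellant carries the last stage.
All stages carried — the appellant prevails on this issue.
— Issue III —
At Stage III.1 the appellant must meet the balance of probabilities (weight exceeds 52): on (h) the weight is 89 less the opposing 39 gives net 50, which does not exceed 52, so (h) does not meet the standard.
  The appellant does not carry Stage III.1.
The analysis ends at Stage III.1; the department prevails on this issue.
Per-issue: Issue I → appellant; Issue II → appellant; Issue III → department. The appellant must prevail on at least one issue; overall, the appellant prevails.

appellant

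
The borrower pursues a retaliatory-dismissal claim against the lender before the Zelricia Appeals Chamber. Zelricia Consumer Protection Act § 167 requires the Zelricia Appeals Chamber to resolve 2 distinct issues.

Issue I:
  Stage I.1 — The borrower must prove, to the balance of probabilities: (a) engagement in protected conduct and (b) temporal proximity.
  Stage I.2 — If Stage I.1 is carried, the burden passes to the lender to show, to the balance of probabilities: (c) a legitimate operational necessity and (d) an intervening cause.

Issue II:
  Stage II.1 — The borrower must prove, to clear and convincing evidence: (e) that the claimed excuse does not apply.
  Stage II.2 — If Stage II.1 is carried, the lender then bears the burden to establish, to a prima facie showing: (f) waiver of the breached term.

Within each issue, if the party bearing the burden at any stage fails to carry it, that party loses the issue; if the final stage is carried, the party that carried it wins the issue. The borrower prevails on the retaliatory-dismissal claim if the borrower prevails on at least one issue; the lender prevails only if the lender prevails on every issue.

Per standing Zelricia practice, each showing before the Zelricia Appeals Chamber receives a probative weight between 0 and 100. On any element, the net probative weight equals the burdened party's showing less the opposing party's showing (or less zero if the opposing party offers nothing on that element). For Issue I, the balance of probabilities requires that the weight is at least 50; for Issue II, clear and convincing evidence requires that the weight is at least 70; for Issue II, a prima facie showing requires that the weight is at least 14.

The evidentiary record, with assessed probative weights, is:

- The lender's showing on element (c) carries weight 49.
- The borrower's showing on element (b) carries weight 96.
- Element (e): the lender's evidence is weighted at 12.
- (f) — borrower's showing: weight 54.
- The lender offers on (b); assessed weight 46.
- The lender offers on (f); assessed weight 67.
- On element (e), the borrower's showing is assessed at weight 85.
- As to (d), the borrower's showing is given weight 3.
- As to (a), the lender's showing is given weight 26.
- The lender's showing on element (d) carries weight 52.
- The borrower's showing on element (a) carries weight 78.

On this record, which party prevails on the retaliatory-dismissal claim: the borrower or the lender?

— Issue I —
Stage I.1 (borrower, the balance of probabilities, weight is at least 50): (a) net 78−26=52 ≥ 50 — meets; (b) net 96−46=50 ≥ 50 — meets.
  All elements met. The burden passes to the lender.
Stage I.2 (lender, the balance of probabilities, weight is at least 50): (c) 49 < 50 — fails; (d) net 52−3=49 < 50 — fails.
  Stage I.2 not carried; the lender fails its burden.
So the borrower prevails on this issue.
— Issue II —
Stage II.1 (borrower, clear and convincing evidence, weight is at least 70): (e) net 85−12=73 ≥ 70 — meets.
  All elements met. The burden passes to the lender.
Stage II.2 (lender, a prima facie showing, weight is at least 14): (f) net 67−54=13 < 14 — fails.
  Stage II.2 not carried; the lender fails its burden.
The analysis ends at Stage II.2; the borrower prevails on this issue.
Per-issue: Issue I → borrower; Issue II → borrower. The borrower must prevail on at least one issue; overall, the borrower prevails.

borrower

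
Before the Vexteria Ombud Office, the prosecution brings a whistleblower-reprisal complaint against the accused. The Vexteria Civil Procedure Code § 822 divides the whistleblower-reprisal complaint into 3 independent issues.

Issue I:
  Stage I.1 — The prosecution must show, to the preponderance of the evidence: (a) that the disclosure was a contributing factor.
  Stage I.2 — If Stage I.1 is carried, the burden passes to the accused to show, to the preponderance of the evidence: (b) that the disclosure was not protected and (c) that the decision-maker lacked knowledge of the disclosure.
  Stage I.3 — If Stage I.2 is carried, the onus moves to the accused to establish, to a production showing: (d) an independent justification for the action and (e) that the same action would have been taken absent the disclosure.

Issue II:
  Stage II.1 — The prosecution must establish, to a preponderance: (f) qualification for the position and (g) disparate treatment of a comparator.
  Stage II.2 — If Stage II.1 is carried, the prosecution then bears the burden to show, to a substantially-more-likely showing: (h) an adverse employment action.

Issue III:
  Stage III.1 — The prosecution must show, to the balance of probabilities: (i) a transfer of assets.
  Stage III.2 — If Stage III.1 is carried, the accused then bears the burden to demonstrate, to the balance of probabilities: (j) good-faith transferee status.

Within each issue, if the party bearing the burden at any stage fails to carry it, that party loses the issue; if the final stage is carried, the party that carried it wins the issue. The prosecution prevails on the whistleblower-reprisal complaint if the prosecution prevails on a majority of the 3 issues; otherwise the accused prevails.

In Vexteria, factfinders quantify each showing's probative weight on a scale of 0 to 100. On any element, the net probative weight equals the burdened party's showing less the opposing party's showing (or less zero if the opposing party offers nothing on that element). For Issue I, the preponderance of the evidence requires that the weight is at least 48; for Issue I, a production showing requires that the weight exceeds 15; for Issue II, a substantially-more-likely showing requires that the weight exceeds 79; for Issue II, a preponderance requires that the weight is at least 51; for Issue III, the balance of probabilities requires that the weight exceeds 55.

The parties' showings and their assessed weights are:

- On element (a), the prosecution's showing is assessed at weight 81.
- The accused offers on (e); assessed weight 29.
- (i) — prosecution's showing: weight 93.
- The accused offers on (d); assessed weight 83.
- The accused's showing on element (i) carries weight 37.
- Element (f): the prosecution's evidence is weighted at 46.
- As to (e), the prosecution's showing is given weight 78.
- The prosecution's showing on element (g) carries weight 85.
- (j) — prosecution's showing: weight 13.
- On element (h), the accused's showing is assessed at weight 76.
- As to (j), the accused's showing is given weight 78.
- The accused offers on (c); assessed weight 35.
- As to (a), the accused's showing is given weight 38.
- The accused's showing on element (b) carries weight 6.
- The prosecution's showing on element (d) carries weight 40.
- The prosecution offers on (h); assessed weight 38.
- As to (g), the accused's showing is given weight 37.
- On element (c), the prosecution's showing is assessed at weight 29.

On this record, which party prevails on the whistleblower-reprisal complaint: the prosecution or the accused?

— Issue I —
Stage I.1 (prosecution, the preponderance of the evidence, weight is at least 48): (a) net 81−38=43 < 48 — fails.
  Stage I.1 not carried; the prosecution fails its burden.
So the accused prevails on this issue.
— Issue II —
At Stage II.1 the prosecution must meet a preponderance (weight is at least 51): on (f) the weight is 46, which does not reach 51, so (f) does not meet the standard; on (g) the weight is 85 less the opposing 37 gives net 48, which does not reach 51, so (g) does not meet the standard.
  The prosecution does not carry Stage II.1.
The accused prevails on this issue.
— Issue III —
At Stage III.1 the prosecution must meet the balance of probabilities (weight exceeds 55): on (i) the weight is 93 less the opposing 37 gives net 56, > 55, so (i) meets the standard.
  The prosecution carries Stage III.1; the accused now bears the burden.
At Stage III.2 the accused must meet the balance of probabilities (weight exceeds 55): on (j) the weight is 78 less the opposing 13 gives net 65, which does exceed 55, so (j) meets the standard.
  All elements met at the final stage.
Every stage carried; the accused prevails on this issue.
Per-issue: Issue I → accused; Issue II → accused; Issue III → accused. The prosecution must prevail on a majority of issues; overall, the accused prevails.

accused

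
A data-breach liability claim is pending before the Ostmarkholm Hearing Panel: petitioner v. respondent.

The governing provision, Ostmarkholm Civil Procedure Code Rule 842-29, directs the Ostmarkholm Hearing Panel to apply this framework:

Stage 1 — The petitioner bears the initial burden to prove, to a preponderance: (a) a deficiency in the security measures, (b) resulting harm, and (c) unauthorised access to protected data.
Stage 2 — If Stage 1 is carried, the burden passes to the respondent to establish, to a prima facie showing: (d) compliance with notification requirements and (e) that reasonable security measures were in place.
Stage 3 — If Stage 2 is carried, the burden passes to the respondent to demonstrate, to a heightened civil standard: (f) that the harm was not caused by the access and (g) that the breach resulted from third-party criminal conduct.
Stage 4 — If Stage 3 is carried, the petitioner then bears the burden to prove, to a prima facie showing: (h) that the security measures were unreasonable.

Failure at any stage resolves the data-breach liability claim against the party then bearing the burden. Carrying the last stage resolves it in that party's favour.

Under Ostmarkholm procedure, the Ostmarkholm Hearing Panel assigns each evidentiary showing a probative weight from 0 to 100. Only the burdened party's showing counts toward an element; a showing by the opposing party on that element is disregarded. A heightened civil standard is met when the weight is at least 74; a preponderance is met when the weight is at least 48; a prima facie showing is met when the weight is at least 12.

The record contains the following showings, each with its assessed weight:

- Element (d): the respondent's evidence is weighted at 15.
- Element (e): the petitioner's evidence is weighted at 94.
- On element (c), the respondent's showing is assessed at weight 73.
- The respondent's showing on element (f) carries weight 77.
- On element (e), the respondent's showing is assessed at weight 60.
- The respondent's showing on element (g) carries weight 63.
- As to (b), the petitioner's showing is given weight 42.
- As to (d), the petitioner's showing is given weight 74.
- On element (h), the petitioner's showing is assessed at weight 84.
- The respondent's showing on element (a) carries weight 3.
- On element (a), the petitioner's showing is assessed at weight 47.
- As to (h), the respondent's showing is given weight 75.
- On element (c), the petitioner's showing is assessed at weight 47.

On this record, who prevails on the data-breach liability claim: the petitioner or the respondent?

respondent

Stage 1 (petitioner, a preponderance, weight is at least 48): (a) 47 (respondent's 3 disregarded) < 48 — fails; (b) 42 < 48 — fails; (c) 47 (respondent's 73 disregarded) < 48 — fails.
  Stage 1 not carried; the petitioner fails its burden.
The analysis ends at Stage 1; the respondent prevails.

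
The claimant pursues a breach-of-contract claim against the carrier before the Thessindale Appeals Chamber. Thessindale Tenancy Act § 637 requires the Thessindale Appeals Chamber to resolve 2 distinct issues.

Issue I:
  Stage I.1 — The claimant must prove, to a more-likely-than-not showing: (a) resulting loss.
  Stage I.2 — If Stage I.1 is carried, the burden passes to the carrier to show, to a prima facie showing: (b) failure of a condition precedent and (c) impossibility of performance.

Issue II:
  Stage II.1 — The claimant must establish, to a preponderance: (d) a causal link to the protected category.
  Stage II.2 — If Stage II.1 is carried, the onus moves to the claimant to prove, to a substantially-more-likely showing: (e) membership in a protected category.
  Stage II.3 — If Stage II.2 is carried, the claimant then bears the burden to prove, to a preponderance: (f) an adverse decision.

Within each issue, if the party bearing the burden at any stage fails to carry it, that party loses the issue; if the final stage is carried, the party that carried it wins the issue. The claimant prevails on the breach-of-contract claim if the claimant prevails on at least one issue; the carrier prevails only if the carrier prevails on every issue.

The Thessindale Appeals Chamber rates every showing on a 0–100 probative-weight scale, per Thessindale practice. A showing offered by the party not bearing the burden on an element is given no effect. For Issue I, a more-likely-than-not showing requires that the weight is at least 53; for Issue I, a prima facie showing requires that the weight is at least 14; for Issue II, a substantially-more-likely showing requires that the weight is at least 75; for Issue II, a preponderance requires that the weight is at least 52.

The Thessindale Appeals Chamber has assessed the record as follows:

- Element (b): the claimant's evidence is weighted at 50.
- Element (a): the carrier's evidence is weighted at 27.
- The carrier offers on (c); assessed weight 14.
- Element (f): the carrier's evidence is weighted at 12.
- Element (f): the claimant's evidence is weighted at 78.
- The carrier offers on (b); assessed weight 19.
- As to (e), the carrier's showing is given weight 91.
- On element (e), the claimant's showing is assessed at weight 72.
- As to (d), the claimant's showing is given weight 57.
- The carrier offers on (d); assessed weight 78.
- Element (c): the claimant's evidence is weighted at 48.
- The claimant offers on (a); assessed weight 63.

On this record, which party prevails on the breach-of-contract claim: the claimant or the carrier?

carrier

— Issue I —
Stage I.1 (claimant, a more-likely-than-not showing, weight is at least 53): (a) 63 (carrier's 27 disregarded) ≥ 53 — meets.
  Stage I.1 is satisfied; the onus moves to the carrier.
Stage I.2 (carrier, a prima facie showing, weight is at least 14): (b) 19 (claimant's 50 disregarded) ≥ 14 — meets; (c) 14 (claimant's 48 disregarded) ≥ 14 — meets.
  All elements met at the final stage.
Every stage carried; the carrier prevails on this issue.
— Issue II —
At Stage II.1 the claimant must meet a preponderance (weight is at least 52): on (d) the weight is 57 (the carrier's 78 is given no effect), ≥ 52, so (d) meets the standard.
  Stage II.1 is satisfied; the claimant continues to bear the burden.
At Stage II.2 the claimant must meet a substantially-more-likely showing (weight is at least 75): on (e) the weight is 72 (the carrier's 91 is given no effect), which does not reach 75, so (e) does not meet the standard.
  The claimant does not carry Stage II.2.
So the carrier prevails on this issue.
Per-issue: Issue I → carrier; Issue II → carrier. The claimant must prevail on at least one issue; overall, the carrier prevails.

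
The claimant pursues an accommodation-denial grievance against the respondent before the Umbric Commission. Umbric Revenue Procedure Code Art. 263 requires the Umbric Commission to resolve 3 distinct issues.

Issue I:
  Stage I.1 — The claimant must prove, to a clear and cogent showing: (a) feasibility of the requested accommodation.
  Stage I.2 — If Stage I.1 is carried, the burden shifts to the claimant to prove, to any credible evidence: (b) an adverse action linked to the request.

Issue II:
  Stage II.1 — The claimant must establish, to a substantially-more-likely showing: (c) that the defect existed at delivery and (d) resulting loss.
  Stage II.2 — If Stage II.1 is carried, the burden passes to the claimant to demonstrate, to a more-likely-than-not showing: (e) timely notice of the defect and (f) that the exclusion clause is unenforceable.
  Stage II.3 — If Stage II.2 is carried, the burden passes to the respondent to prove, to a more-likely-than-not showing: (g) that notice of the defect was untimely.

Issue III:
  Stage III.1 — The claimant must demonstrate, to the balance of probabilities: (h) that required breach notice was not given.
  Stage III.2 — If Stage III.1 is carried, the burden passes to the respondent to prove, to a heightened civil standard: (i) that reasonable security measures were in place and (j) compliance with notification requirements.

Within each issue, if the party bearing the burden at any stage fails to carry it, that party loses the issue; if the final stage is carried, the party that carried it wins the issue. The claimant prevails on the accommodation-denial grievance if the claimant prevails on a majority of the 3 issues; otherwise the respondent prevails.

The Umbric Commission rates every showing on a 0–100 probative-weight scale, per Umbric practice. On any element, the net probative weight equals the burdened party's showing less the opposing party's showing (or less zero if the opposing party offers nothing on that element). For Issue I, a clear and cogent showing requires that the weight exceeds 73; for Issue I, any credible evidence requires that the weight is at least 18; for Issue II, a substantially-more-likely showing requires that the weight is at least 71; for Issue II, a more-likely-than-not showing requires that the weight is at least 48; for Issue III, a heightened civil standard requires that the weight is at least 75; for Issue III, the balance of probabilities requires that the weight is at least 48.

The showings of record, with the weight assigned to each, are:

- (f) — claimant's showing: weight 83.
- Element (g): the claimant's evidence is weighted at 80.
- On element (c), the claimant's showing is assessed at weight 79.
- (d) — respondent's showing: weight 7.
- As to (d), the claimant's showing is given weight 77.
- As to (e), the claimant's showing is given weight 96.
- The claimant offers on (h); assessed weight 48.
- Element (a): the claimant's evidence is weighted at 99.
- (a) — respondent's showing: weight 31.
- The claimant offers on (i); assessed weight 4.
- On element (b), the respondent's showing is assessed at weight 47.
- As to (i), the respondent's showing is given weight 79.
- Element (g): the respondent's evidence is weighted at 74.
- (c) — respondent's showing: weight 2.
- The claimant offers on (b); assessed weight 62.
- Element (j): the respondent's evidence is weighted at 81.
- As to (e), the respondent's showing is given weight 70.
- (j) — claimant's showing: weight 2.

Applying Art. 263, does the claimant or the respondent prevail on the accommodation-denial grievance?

— Issue I —
Stage I.1 — burden on claimant; standard: a clear and cogent showing (weight exceeds 73).
    (a): 99 − 31 = 68 ≤ 73 [not met]
  The claimant does not carry Stage I.1.
So the respondent prevails on this issue.
— Issue II —
At Stage II.1 the claimant must meet a substantially-more-likely showing (weight is at least 71): on (c) the weight is 79 less the opposing 2 gives net 77, which does reach 71, so (c) meets the standard; on (d) the weight is 77 less the opposing 7 gives net 70, which does not reach 71, so (d) does not meet the standard.
  Stage II.1 not carried; the claimant fails its burden.
The analysis ends at Stage II.1; the respondent prevails on this issue.
— Issue III —
Stage III.1 — burden on claimant; standard: the balance of probabilities (weight is at least 48).
    (h): 48 ≥ 48 [met]
  Stage III.1 is satisfied; the onus moves to the respondent.
Stage III.2 — burden on respondent; standard: a heightened civil standard (weight is at least 75).
    (i): 79 − 4 = 75 ≥ 75 [met]
    (j): 81 − 2 = 79 ≥ 75 [met]
  Stage III.2 carried; the final stage is satisfied.
With every stage satisfied, the respondent prevails on this issue.
Per-issue: Issue I → respondent; Issue II → respondent; Issue III → respondent. The claimant must prevail on a majority of issues; overall, the respondent prevails.

respondent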